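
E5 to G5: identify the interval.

minor 3rd

E to G spans three letter names (E-F-G), so the interval is some kind of third.
At 3 semitones, E5→G5 falls one short of a major third: minor.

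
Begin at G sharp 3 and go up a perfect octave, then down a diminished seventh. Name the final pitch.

A double-sharp 3

Up a perfect octave from G#3: G#4 (12 semitones up).
Down a diminished seventh from G#4: A##3 (9 semitones down).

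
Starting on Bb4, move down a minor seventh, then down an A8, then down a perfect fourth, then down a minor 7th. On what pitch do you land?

Bb4 down a minor seventh → C4 (10 semitones).
C4 down an augmented octave → Cb3 (13 semitones).
Cb3 down a perfect fourth → Gb2 (5 semitones).
Gb2 down a minor seventh → Ab1 (10 semitones).

Ab1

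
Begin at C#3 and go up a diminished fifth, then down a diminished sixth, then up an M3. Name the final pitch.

Up a diminished fifth from C#3: G3 (6 semitones up).
G3 down a diminished sixth → B#2 (7 semitones).
A major third up from B#2 is D##3.

D##3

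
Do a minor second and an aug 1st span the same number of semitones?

Yes

A minor second spans 1 semitone, and an augmented unison also spans 1 semitone — they're enharmonic.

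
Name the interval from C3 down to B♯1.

diminished ninth

Descending from C3 to B#1 is the same interval as ascending B#1 to C3.
B to C spans two letter names (B-C), plus an octave: a ninth.
The major ninth is 14 semitones; here we have 12, two semitones narrower: diminished.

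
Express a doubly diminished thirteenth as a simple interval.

Each octave removed subtracts seven from the number: 13 − 7 = 6.
That makes a doubly diminished thirteenth a compound doubly diminished sixth — an octave plus a doubly diminished sixth.

dd6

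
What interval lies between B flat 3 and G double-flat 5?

B to G spans six letter names (B-C-D-E-F-G), plus an octave, so the interval is some kind of thirteenth.
A major thirteenth would be 21 semitones; Bb3 to Gbb5 is 19, two semitones narrower, so the interval is diminished.
(Equivalently, a compound diminished sixth: a diminished sixth plus an octave.)

diminished thirteenth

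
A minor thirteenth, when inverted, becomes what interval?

First reduce the compound minor thirteenth to its simple form, a minor sixth.
Interval numbers invert to sum to nine: 6 + 3 = 9, so a sixth inverts to a third.
The quality also flips — minor becomes major — giving a major third.

major 3rd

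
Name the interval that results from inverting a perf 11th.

perfect 5th

First reduce the compound perfect eleventh to its simple form, a perfect fourth.
Inverted interval numbers add to nine, so a fourth pairs with a fifth (4 + 5 = 9).
And perfect stays perfect under inversion, so we get a perfect fifth.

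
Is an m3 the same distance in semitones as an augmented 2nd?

A minor third spans 3 semitones, and an augmented second also spans 3 semitones — they're enharmonic.

Yes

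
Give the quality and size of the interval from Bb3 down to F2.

perfect eleventh

Descending from Bb3 to F2 is the same interval as ascending F2 to Bb3.
F to B spans four letter names (F-G-A-B), plus an octave, so the interval is some kind of eleventh.
F2 to Bb3 is 17 semitones, matching the perfect eleventh exactly, so the quality is perfect.
(Equivalently, a compound perfect fourth: a perfect fourth plus an octave.)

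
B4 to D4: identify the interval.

Descending from B4 to D4 is the same interval as ascending D4 to B4.
D to B spans six letter names (D-E-F-G-A-B): a sixth.
D4 to B4 is 9 semitones, matching the major sixth exactly, so the quality is major.

major sixth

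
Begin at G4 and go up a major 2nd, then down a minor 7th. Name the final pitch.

G4 up a major second → A4 (2 semitones).
A minor seventh down from A4 is B3.

B3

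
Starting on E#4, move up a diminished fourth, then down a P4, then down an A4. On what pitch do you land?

Bb3

E#4 up a diminished fourth → A4 (4 semitones).
Down a perfect fourth from A4: E4 (5 semitones down).
E4 down an augmented fourth → Bb3 (6 semitones).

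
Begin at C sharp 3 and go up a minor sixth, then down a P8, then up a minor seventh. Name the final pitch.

G 3

C#3 up a minor sixth → A3 (8 semitones).
A perfect octave down from A3 is A2.
A minor seventh up from A2 is G3.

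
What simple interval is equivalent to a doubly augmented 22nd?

AA8

Take out 2 octaves (14 from the number): 22 − 14 = 8.
That makes a doubly augmented twenty-second a compound doubly augmented octave — 2 octaves plus a doubly augmented octave.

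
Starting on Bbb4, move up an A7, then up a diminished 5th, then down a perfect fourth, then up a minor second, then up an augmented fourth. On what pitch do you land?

An augmented seventh up from Bbb4 is A5.
A diminished fifth up from A5 is Eb6.
Down a perfect fourth from Eb6: Bb5 (5 semitones down).
Up a minor second from Bb5: Cb6 (1 semitone up).
An augmented fourth up from Cb6 is F6.

F6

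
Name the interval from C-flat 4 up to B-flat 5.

C to B spans seven letter names (C-D-E-F-G-A-B), plus an octave, so the interval is some kind of fourteenth.
The major fourteenth spans 23 semitones, and Cb4 to Bb5 is exactly 23 semitones — so this is a major fourteenth.
(Equivalently, a compound major seventh: a major seventh plus an octave.)

major fourteenth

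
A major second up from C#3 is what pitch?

Two letter names up from C: D.
A major second spans 2 semitones, so from C#3 the target pitch is D#3.

D#3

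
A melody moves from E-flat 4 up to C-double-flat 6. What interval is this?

E to C spans six letter names (E-F-G-A-B-C), plus an octave — that makes it a thirteenth of some quality.
Eb4 to Cbb6 spans 19 semitones — two semitones narrower than the major thirteenth (21) — giving a diminished thirteenth.
(Equivalently, a compound diminished sixth: a diminished sixth plus an octave.)

diminished thirteenth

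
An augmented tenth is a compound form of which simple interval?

Take out an octave (7 from the number): 10 − 7 = 3.
That makes an augmented tenth a compound augmented third — an octave plus an augmented third.

A3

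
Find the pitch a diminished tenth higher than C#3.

Counting three letter names plus an octave up from C lands on E.
Moving 14 semitones up from C#3 (the size of a diminished tenth) reaches Eb4.

Eb4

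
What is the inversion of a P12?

First reduce the compound perfect twelfth to its simple form, a perfect fifth.
Inverted interval numbers add to nine, so a fifth pairs with a fourth (5 + 4 = 9).
The quality also flips — perfect stays perfect — giving a perfect fourth.

P4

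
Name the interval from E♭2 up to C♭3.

m6

E to C spans six letter names (E-F-G-A-B-C) — that makes it a sixth of some quality.
A major sixth would be 9 semitones, but Eb2 to Cb3 is 8 — one semitone narrower, making it a minor sixth.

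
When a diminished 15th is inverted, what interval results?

A1

First reduce the compound diminished fifteenth to its simple form, a diminished octave.
Interval numbers invert to sum to nine: 8 + 1 = 9, so an octave inverts to a unison.
The quality also flips — diminished becomes augmented — giving an augmented unison.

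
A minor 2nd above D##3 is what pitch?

Counting two letter names up from D lands on E.
A minor second spans 1 semitone, so from D##3 the target pitch is E#3.

E#3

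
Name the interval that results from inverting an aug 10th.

diminished 6th

First reduce the compound augmented tenth to its simple form, an augmented third.
Inverted interval numbers add to nine, so a third pairs with a sixth (3 + 6 = 9).
The quality also flips — augmented becomes diminished — giving a diminished sixth.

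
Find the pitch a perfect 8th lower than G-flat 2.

The letter stays G (same as the start), shifted an octave down.
A perfect octave is 12 semitones; 12 semitones down from Gb2 gives Gb1.

G-flat 1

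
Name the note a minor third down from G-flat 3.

E-flat 3

Counting three letter names down from G lands on E.
A minor third is 3 semitones; 3 semitones down from Gb3 gives Eb3.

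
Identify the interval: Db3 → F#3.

augmented third

D to F spans three letter names (D-E-F): a third.
The major third is 4 semitones; here we have 5, one semitone wider: augmented.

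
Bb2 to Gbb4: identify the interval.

B to G spans six letter names (B-C-D-E-F-G), plus an octave — that makes it a thirteenth of some quality.
A major thirteenth would be 21 semitones; Bb2 to Gbb4 is 19, two semitones narrower, so the interval is diminished.
(Equivalently, a compound diminished sixth: a diminished sixth plus an octave.)

diminished thirteenth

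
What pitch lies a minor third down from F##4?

Counting three letter names down from F lands on D.
A minor third is 3 semitones; 3 semitones down from F##4 gives D##4.

D##4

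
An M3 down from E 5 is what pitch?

C 5

The third takes the letter from E down to C.
A major third is 4 semitones; 4 semitones down from E5 gives C5.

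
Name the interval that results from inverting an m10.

major 6th

First reduce the compound minor tenth to its simple form, a minor third.
Inverted interval numbers add to nine, so a third pairs with a sixth (3 + 6 = 9).
And minor becomes major under inversion, so we get a major sixth.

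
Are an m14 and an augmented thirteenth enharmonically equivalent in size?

Yes

A minor fourteenth = 22 semitones = an augmented thirteenth; enharmonically equal.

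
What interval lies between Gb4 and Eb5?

major sixth

G to E spans six letter names (G-A-B-C-D-E): a sixth.
Counting semitones, Gb4→Eb5 is 9, which is the major sixth.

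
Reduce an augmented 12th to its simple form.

Take out an octave (7 from the number): 12 − 7 = 5.
So an augmented twelfth is an octave plus an augmented fifth. The quality is unchanged.

augmented 5th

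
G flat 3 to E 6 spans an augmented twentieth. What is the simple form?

Each octave removed subtracts seven from the number: 20 − 14 = 6.
So an augmented twentieth is 2 octaves plus an augmented sixth. The quality is unchanged.

augmented 6th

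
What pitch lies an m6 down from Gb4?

Bb3

Counting six letter names down from G lands on B.
A minor sixth spans 8 semitones, so from Gb4 the target pitch is Bb3.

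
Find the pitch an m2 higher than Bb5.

Counting two letter names up from B lands on C.
A minor second is 1 semitone; 1 semitone up from Bb5 gives Cb6.

Cb6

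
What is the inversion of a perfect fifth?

Inverted interval numbers add to nine, so a fifth pairs with a fourth (5 + 4 = 9).
The quality also flips — perfect stays perfect — giving a perfect fourth.

perfect fourth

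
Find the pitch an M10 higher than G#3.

The tenth's letter: G up three letter names plus an octave → B.
Moving 16 semitones up from G#3 (the size of a major tenth) reaches B#4.

B#4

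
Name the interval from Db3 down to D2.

Descending from Db3 to D2 is the same interval as ascending D2 to Db3.
D to D is the same letter name, plus an octave, so the interval is some kind of octave.
The perfect octave is 12 semitones; here we have 11, one semitone narrower: diminished.

diminished octave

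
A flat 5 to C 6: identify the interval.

major 3rd

A to C spans three letter names (A-B-C) — that makes it a third of some quality.
The major third spans 4 semitones, and Ab5 to C6 is exactly 4 semitones — so this is a major third.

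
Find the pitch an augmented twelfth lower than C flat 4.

F double-flat 2

Counting five letter names plus an octave down from C lands on F.
Moving 20 semitones down from Cb4 (the size of an augmented twelfth) reaches Fbb2.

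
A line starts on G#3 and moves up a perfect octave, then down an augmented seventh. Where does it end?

A perfect octave up from G#3 is G#4.
G#4 down an augmented seventh → Ab3 (12 semitones).

Ab3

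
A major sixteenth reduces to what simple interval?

M2

Subtracting seven from the interval number removes an octave: 16 − 14 = 2.
So a major sixteenth is 2 octaves plus a major second. The quality is unchanged.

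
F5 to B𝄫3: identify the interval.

Descending from F5 to Bbb3 is the same interval as ascending Bbb3 to F5.
B to F spans five letter names (B-C-D-E-F), plus an octave — that makes it a twelfth of some quality.
A perfect twelfth would be 19 semitones; Bbb3 to F5 is 20, one semitone wider, so the interval is augmented.
(Equivalently, a compound augmented fifth: an augmented fifth plus an octave.)

augmented twelfth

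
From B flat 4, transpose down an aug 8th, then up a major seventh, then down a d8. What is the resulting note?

A 3

Bb4 down an augmented octave → Bbb3 (13 semitones).
Bbb3 up a major seventh → Ab4 (11 semitones).
Down a diminished octave from Ab4: A3 (11 semitones down).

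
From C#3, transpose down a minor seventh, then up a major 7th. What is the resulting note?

A minor seventh down from C#3 is D#2.
A major seventh up from D#2 is C##3.

C##3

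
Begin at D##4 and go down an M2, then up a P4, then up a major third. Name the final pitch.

A##4

D##4 down a major second → C##4 (2 semitones).
C##4 up a perfect fourth → F##4 (5 semitones).
A major third up from F##4 is A##4.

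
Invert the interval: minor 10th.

First reduce the compound minor tenth to its simple form, a minor third.
The rule of nine gives the new number: 9 − 3 = 6, so a third becomes a sixth.
And minor becomes major under inversion, so we get a major sixth.

major sixth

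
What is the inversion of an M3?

minor 6th

The rule of nine gives the new number: 9 − 3 = 6, so a third becomes a sixth.
The quality also flips — major becomes minor — giving a minor sixth.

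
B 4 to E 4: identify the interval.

Descending from B4 to E4 is the same interval as ascending E4 to B4.
E to B spans five letter names (E-F-G-A-B): a fifth.
E4 to B4 is 7 semitones, matching the perfect fifth exactly, so the quality is perfect.

perfect 5th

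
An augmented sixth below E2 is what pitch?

The sixth takes the letter from E down to G.
An augmented sixth is 10 semitones; 10 semitones down from E2 gives Gb1.

Gb1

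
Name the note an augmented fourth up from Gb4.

Four letter names up from G: C.
Moving 6 semitones up from Gb4 (the size of an augmented fourth) reaches C5.

C5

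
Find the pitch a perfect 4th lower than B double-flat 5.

F flat 5

Four letter names down from B: F.
A perfect fourth is 5 semitones; 5 semitones down from Bbb5 gives Fb5.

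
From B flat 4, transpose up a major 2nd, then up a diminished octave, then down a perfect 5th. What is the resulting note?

Bb4 up a major second → C5 (2 semitones).
C5 up a diminished octave → Cb6 (11 semitones).
A perfect fifth down from Cb6 is Fb5.

F flat 5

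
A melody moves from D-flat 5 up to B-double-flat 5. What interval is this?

minor sixth

D to B spans six letter names (D-E-F-G-A-B) — that makes it a sixth of some quality.
At 8 semitones, Db5→Bbb5 falls one short of a major sixth: minor.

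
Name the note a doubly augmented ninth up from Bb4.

C##6

Two letters up from B (plus an octave) reaches C.
A doubly augmented ninth is 16 semitones; 16 semitones up from Bb4 gives C##6.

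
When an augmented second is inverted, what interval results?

diminished seventh

The rule of nine gives the new number: 9 − 2 = 7, so a second becomes a seventh.
And augmented becomes diminished under inversion, so we get a diminished seventh.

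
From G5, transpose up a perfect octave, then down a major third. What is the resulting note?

Up a perfect octave from G5: G6 (12 semitones up).
Down a major third from G6: Eb6 (4 semitones down).

Eb6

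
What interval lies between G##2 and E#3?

minor sixth

G to E spans six letter names (G-A-B-C-D-E), so the interval is some kind of sixth.
A major sixth would be 9 semitones, but G##2 to E#3 is 8 — one semitone narrower, making it a minor sixth.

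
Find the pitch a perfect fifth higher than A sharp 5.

Five letter names up from A: E.
Moving 7 semitones up from A#5 (the size of a perfect fifth) reaches E#6.

E sharp 6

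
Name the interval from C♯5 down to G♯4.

perfect 4th

Descending from C#5 to G#4 is the same interval as ascending G#4 to C#5.
G to C spans four letter names (G-A-B-C): a fourth.
Counting semitones, G#4→C#5 is 5, which is the perfect fourth.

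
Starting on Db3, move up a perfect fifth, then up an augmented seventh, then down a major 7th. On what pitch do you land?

A3

A perfect fifth up from Db3 is Ab3.
Ab3 up an augmented seventh → G#4 (12 semitones).
Down a major seventh from G#4: A3 (11 semitones down).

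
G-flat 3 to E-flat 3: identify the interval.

Descending from Gb3 to Eb3 is the same interval as ascending Eb3 to Gb3.
E to G spans three letter names (E-F-G): a third.
At 3 semitones, Eb3→Gb3 falls one short of a major third: minor.

minor 3rd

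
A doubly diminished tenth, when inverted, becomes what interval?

First reduce the compound doubly diminished tenth to its simple form, a doubly diminished third.
The rule of nine gives the new number: 9 − 3 = 6, so a third becomes a sixth.
The quality also flips — doubly diminished becomes doubly augmented — giving a doubly augmented sixth.

doubly augmented 6th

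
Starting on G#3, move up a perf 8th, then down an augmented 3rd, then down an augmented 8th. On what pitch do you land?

Up a perfect octave from G#3: G#4 (12 semitones up).
G#4 down an augmented third → Eb4 (5 semitones).
Eb4 down an augmented octave → Ebb3 (13 semitones).

Ebb3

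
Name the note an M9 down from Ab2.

Gb1

Counting two letter names plus an octave down from A lands on G.
A major ninth spans 14 semitones, so from Ab2 the target pitch is Gb1.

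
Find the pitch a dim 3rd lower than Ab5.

Three letter names down from A: F.
Moving 2 semitones down from Ab5 (the size of a diminished third) reaches F#5.

F#5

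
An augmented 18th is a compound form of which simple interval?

augmented 4th

Subtracting seven from the interval number removes an octave: 18 − 14 = 4.
Quality carries through unchanged, so the simple form is an augmented fourth.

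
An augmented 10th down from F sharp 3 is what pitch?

The tenth's letter: F down three letter names plus an octave → D.
An augmented tenth is 17 semitones; 17 semitones down from F#3 gives Db2.

D flat 2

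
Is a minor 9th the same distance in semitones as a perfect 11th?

No

13 semitones (minor ninth) vs 17 semitones (perfect eleventh): not equal.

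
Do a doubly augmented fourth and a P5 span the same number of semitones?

Both span 7 semitones: a doubly augmented fourth and a perfect fifth are the same chromatic distance.

Yes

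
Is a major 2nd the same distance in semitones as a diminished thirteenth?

No

A major second is 2 semitones but a diminished thirteenth is 19 semitones — different sizes.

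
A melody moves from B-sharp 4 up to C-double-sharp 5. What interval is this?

B to C spans two letter names (B-C): a second.
The major second spans 2 semitones, and B#4 to C##5 is exactly 2 semitones — so this is a major second.

major second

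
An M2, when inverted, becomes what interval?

Inverted interval numbers add to nine, so a second pairs with a seventh (2 + 7 = 9).
The quality also flips — major becomes minor — giving a minor seventh.

minor seventh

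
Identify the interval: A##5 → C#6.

diminished third

A to C spans three letter names (A-B-C): a third.
A major third would be 4 semitones; A##5 to C#6 is 2, two semitones narrower, so the interval is diminished.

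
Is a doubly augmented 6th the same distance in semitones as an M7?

Yes

A doubly augmented sixth = 11 semitones = a major seventh; enharmonically equal.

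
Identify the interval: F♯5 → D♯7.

M13

F to D spans six letter names (F-G-A-B-C-D), plus an octave, so the interval is some kind of thirteenth.
F#5 to D#7 is 21 semitones, matching the major thirteenth exactly, so the quality is major.
(Equivalently, a compound major sixth: a major sixth plus an octave.)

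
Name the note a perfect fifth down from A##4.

Counting five letter names down from A lands on D.
A perfect fifth spans 7 semitones, so from A##4 the target pitch is D##4.

D##4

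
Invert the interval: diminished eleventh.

augmented fifth

First reduce the compound diminished eleventh to its simple form, a diminished fourth.
Interval numbers invert to sum to nine: 4 + 5 = 9, so a fourth inverts to a fifth.
Quality inverts too: diminished becomes augmented. That makes the inversion an augmented fifth.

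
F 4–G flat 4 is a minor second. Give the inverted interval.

The rule of nine gives the new number: 9 − 2 = 7, so a second becomes a seventh.
Quality inverts too: minor becomes major. That makes the inversion a major seventh.

major seventh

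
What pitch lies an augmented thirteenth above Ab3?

Counting six letter names plus an octave up from A lands on F.
An augmented thirteenth is 22 semitones; 22 semitones up from Ab3 gives F#5.

F#5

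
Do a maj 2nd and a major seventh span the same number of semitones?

2 semitones (major second) vs 11 semitones (major seventh): not equal.

No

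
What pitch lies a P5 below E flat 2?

A flat 1

Counting five letter names down from E lands on A.
Moving 7 semitones down from Eb2 (the size of a perfect fifth) reaches Ab1.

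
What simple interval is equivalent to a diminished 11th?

diminished fourth

Take out an octave (7 from the number): 11 − 7 = 4.
Quality carries through unchanged, so the simple form is a diminished fourth.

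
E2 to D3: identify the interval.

minor seventh

E to D spans seven letter names (E-F-G-A-B-C-D): a seventh.
A major seventh would be 11 semitones, but E2 to D3 is 10 — one semitone narrower, making it a minor seventh.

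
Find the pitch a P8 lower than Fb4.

Fb3

For an octave the letter name doesn't change: still F, an octave down.
Moving 12 semitones down from Fb4 (the size of a perfect octave) reaches Fb3.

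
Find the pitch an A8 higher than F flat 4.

The letter stays F (same as the start), shifted an octave up.
Moving 13 semitones up from Fb4 (the size of an augmented octave) reaches F5.

F 5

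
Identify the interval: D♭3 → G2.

Descending from Db3 to G2 is the same interval as ascending G2 to Db3.
G to D spans five letter names (G-A-B-C-D) — that makes it a fifth of some quality.
A perfect fifth would be 7 semitones; G2 to Db3 is 6, one semitone narrower, so the interval is diminished.

diminished fifth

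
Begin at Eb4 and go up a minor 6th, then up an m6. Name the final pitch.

Up a minor sixth from Eb4: Cb5 (8 semitones up).
Cb5 up a minor sixth → Abb5 (8 semitones).

Abb5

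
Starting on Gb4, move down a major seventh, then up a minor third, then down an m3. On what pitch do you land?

Gb4 down a major seventh → Abb3 (11 semitones).
Up a minor third from Abb3: Cbb4 (3 semitones up).
Cbb4 down a minor third → Abb3 (3 semitones).

Abb3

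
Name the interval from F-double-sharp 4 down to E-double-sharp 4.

Descending from F##4 to E##4 is the same interval as ascending E##4 to F##4.
E to F spans two letter names (E-F) — that makes it a second of some quality.
A major second would be 2 semitones, but E##4 to F##4 is 1 — one semitone narrower, making it a minor second.

m2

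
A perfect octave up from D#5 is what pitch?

D#6

For an octave the letter name doesn't change: still D, an octave up.
A perfect octave is 12 semitones; 12 semitones up from D#5 gives D#6.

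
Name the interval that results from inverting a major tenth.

minor 6th

First reduce the compound major tenth to its simple form, a major third.
The rule of nine gives the new number: 9 − 3 = 6, so a third becomes a sixth.
Quality inverts too: major becomes minor. That makes the inversion a minor sixth.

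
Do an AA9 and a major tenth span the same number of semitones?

Yes

Both span 16 semitones: a doubly augmented ninth and a major tenth are the same chromatic distance.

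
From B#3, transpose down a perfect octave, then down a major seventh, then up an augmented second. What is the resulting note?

D##2

B#3 down a perfect octave → B#2 (12 semitones).
A major seventh down from B#2 is C#2.
An augmented second up from C#2 is D##2.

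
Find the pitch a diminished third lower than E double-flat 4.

C 4

Counting three letter names down from E lands on C.
Moving 2 semitones down from Ebb4 (the size of a diminished third) reaches C4.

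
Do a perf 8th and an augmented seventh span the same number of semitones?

Yes

Both span 12 semitones: a perfect octave and an augmented seventh are the same chromatic distance.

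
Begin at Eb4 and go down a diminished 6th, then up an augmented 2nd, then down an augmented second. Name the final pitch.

G#3

A diminished sixth down from Eb4 is G#3.
An augmented second up from G#3 is A##3.
An augmented second down from A##3 is G#3.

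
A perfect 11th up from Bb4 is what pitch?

Eb6

Four letters up from B (plus an octave) reaches E.
A perfect eleventh is 17 semitones; 17 semitones up from Bb4 gives Eb6.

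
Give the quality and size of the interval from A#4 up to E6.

A to E spans five letter names (A-B-C-D-E), plus an octave, so the interval is some kind of twelfth.
The perfect twelfth is 19 semitones; here we have 18, one semitone narrower: diminished.
(Equivalently, a compound diminished fifth: a diminished fifth plus an octave.)

d12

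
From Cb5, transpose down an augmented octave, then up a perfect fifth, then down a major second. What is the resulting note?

An augmented octave down from Cb5 is Cbb4.
Up a perfect fifth from Cbb4: Gbb4 (7 semitones up).
Down a major second from Gbb4: Fbb4 (2 semitones down).

Fbb4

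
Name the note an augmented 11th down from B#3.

Four letters down from B (plus an octave) reaches F.
An augmented eleventh is 18 semitones; 18 semitones down from B#3 gives F#2.

F#2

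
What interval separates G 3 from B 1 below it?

Descending from G3 to B1 is the same interval as ascending B1 to G3.
B to G spans six letter names (B-C-D-E-F-G), plus an octave, so the interval is some kind of thirteenth.
B1 to G3 is 20 semitones, a half step short of the major thirteenth (21), so this is minor.
(Equivalently, a compound minor sixth: a minor sixth plus an octave.)

minor 13th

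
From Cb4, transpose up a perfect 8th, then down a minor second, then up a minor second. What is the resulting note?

Cb5

Up a perfect octave from Cb4: Cb5 (12 semitones up).
A minor second down from Cb5 is Bb4.
Up a minor second from Bb4: Cb5 (1 semitone up).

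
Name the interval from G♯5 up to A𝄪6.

G to A spans two letter names (G-A), plus an octave — that makes it a ninth of some quality.
G#5 to A##6 spans 15 semitones — one semitone wider than the major ninth (14) — giving an augmented ninth.
(Equivalently, a compound augmented second: an augmented second plus an octave.)

augmented ninth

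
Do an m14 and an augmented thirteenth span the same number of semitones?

Yes

Both span 22 semitones: a minor fourteenth and an augmented thirteenth are the same chromatic distance.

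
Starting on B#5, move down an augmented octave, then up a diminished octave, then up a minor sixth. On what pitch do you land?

An augmented octave down from B#5 is B4.
A diminished octave up from B4 is Bb5.
Up a minor sixth from Bb5: Gb6 (8 semitones up).

Gb6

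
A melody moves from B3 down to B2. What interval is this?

perfect octave

Descending from B3 to B2 is the same interval as ascending B2 to B3.
B to B is the same letter name, plus an octave: an octave.
The perfect octave spans 12 semitones, and B2 to B3 is exactly 12 semitones — so this is a perfect octave.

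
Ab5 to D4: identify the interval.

Descending from Ab5 to D4 is the same interval as ascending D4 to Ab5.
D to A spans five letter names (D-E-F-G-A), plus an octave: a twelfth.
The perfect twelfth is 19 semitones; here we have 18, one semitone narrower: diminished.
(Equivalently, a compound diminished fifth: a diminished fifth plus an octave.)

diminished 12th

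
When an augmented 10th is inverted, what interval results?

First reduce the compound augmented tenth to its simple form, an augmented third.
Interval numbers invert to sum to nine: 3 + 6 = 9, so a third inverts to a sixth.
The quality also flips — augmented becomes diminished — giving a diminished sixth.

diminished sixth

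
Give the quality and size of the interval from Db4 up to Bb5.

D to B spans six letter names (D-E-F-G-A-B), plus an octave, so the interval is some kind of thirteenth.
The major thirteenth spans 21 semitones, and Db4 to Bb5 is exactly 21 semitones — so this is a major thirteenth.
(Equivalently, a compound major sixth: a major sixth plus an octave.)

major thirteenth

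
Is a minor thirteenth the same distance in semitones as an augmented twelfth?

Yes

Both span 20 semitones: a minor thirteenth and an augmented twelfth are the same chromatic distance.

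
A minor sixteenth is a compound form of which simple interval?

minor 2nd

Each octave removed subtracts seven from the number: 16 − 14 = 2.
So a minor sixteenth is 2 octaves plus a minor second. The quality is unchanged.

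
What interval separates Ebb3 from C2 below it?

Descending from Ebb3 to C2 is the same interval as ascending C2 to Ebb3.
C to E spans three letter names (C-D-E), plus an octave — that makes it a tenth of some quality.
A major tenth would be 16 semitones; C2 to Ebb3 is 14, two semitones narrower, so the interval is diminished.
(Equivalently, a compound diminished third: a diminished third plus an octave.)

diminished 10th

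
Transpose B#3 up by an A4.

E##4

Counting four letter names up from B lands on E.
An augmented fourth spans 6 semitones, so from B#3 the target pitch is E##4.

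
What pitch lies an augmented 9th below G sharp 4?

F 3

Counting two letter names plus an octave down from G lands on F.
An augmented ninth spans 15 semitones, so from G#4 the target pitch is F3.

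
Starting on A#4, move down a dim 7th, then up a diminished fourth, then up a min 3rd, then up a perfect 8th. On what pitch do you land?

A diminished seventh down from A#4 is B##3.
Up a diminished fourth from B##3: E#4 (4 semitones up).
A minor third up from E#4 is G#4.
A perfect octave up from G#4 is G#5.

G#5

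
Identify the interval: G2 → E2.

minor third

Descending from G2 to E2 is the same interval as ascending E2 to G2.
E to G spans three letter names (E-F-G), so the interval is some kind of third.
A major third would be 4 semitones, but E2 to G2 is 3 — one semitone narrower, making it a minor third.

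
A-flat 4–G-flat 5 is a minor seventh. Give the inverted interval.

major 2nd

Inverted interval numbers add to nine, so a seventh pairs with a second (7 + 2 = 9).
And minor becomes major under inversion, so we get a major second.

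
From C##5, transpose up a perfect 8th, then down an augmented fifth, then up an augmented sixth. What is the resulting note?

Up a perfect octave from C##5: C##6 (12 semitones up).
C##6 down an augmented fifth → F#5 (8 semitones).
An augmented sixth up from F#5 is D##6.

D##6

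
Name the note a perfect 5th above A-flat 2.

E-flat 3

The fifth takes the letter from A up to E.
A perfect fifth is 7 semitones; 7 semitones up from Ab2 gives Eb3.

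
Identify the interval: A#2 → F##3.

A to F spans six letter names (A-B-C-D-E-F) — that makes it a sixth of some quality.
Counting semitones, A#2→F##3 is 9, which is the major sixth.

M6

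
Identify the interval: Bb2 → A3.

B to A spans seven letter names (B-C-D-E-F-G-A), so the interval is some kind of seventh.
The major seventh spans 11 semitones, and Bb2 to A3 is exactly 11 semitones — so this is a major seventh.

major seventh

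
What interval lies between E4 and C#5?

E to C spans six letter names (E-F-G-A-B-C): a sixth.
The major sixth spans 9 semitones, and E4 to C#5 is exactly 9 semitones — so this is a major sixth.

major 6th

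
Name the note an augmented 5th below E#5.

The fifth takes the letter from E down to A.
An augmented fifth is 8 semitones; 8 semitones down from E#5 gives A4.

A4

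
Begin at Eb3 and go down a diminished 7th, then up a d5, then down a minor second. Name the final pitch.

B2

Down a diminished seventh from Eb3: F#2 (9 semitones down).
A diminished fifth up from F#2 is C3.
A minor second down from C3 is B2.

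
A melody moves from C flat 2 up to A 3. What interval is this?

A13

C to A spans six letter names (C-D-E-F-G-A), plus an octave: a thirteenth.
The major thirteenth is 21 semitones; here we have 22, one semitone wider: augmented.
(Equivalently, a compound augmented sixth: an augmented sixth plus an octave.)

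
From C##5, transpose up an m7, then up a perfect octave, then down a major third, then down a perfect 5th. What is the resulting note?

Up a minor seventh from C##5: B#5 (10 semitones up).
Up a perfect octave from B#5: B#6 (12 semitones up).
B#6 down a major third → G#6 (4 semitones).
A perfect fifth down from G#6 is C#6.

C#6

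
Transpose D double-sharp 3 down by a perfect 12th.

The twelfth's letter: D down five letter names plus an octave → G.
Moving 19 semitones down from D##3 (the size of a perfect twelfth) reaches G##1.

G double-sharp 1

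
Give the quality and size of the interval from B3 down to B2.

Descending from B3 to B2 is the same interval as ascending B2 to B3.
B to B is the same letter name, plus an octave — that makes it an octave of some quality.
The perfect octave spans 12 semitones, and B2 to B3 is exactly 12 semitones — so this is a perfect octave.

perfect octave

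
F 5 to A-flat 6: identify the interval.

F to A spans three letter names (F-G-A), plus an octave: a tenth.
A major tenth would be 16 semitones, but F5 to Ab6 is 15 — one semitone narrower, making it a minor tenth.
(Equivalently, a compound minor third: a minor third plus an octave.)

minor 10th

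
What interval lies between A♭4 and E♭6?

perfect twelfth

A to E spans five letter names (A-B-C-D-E), plus an octave — that makes it a twelfth of some quality.
The perfect twelfth spans 19 semitones, and Ab4 to Eb6 is exactly 19 semitones — so this is a perfect twelfth.
(Equivalently, a compound perfect fifth: a perfect fifth plus an octave.)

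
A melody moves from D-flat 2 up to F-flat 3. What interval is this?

D to F spans three letter names (D-E-F), plus an octave, so the interval is some kind of tenth.
Db2 to Fb3 is 15 semitones, a half step short of the major tenth (16), so this is minor.
(Equivalently, a compound minor third: a minor third plus an octave.)

minor tenth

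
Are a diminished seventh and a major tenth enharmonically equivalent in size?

No

A diminished seventh is 9 semitones but a major tenth is 16 semitones — different sizes.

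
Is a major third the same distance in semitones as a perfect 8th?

4 semitones (major third) vs 12 semitones (perfect octave): not equal.

No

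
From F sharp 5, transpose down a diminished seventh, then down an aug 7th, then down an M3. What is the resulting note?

Down a diminished seventh from F#5: G##4 (9 semitones down).
Down an augmented seventh from G##4: A3 (12 semitones down).
A major third down from A3 is F3.

F 3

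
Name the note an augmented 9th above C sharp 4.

Two letters up from C (plus an octave) reaches D.
Moving 15 semitones up from C#4 (the size of an augmented ninth) reaches D##5.

D double-sharp 5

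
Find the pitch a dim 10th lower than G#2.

E##1

Three letters down from G (plus an octave) reaches E.
A diminished tenth is 14 semitones; 14 semitones down from G#2 gives E##1.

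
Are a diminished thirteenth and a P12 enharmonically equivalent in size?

A diminished thirteenth = 19 semitones = a perfect twelfth; enharmonically equal.

Yes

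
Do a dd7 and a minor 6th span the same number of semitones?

Yes

Both span 8 semitones: a doubly diminished seventh and a minor sixth are the same chromatic distance.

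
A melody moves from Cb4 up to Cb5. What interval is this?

C to C is the same letter name, plus an octave — that makes it an octave of some quality.
Cb4 to Cb5 is 12 semitones, matching the perfect octave exactly, so the quality is perfect.

P8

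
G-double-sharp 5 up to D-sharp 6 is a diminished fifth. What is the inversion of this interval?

A4

Interval numbers invert to sum to nine: 5 + 4 = 9, so a fifth inverts to a fourth.
And diminished becomes augmented under inversion, so we get an augmented fourth.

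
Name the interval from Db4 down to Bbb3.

major third

Descending from Db4 to Bbb3 is the same interval as ascending Bbb3 to Db4.
B to D spans three letter names (B-C-D): a third.
Bbb3 to Db4 is 4 semitones, matching the major third exactly, so the quality is major.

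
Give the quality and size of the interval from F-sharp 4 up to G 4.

F to G spans two letter names (F-G), so the interval is some kind of second.
At 1 semitone, F#4→G4 falls one short of a major second: minor.

minor second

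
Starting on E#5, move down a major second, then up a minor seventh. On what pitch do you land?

C#6

Down a major second from E#5: D#5 (2 semitones down).
A minor seventh up from D#5 is C#6.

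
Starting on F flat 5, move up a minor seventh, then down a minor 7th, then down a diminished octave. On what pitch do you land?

A minor seventh up from Fb5 is Ebb6.
Ebb6 down a minor seventh → Fb5 (10 semitones).
Down a diminished octave from Fb5: F4 (11 semitones down).

F 4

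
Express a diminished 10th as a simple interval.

d3

Subtracting seven from the interval number removes an octave: 10 − 7 = 3.
Quality carries through unchanged, so the simple form is a diminished third.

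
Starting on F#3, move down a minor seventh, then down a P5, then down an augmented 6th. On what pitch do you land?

A minor seventh down from F#3 is G#2.
G#2 down a perfect fifth → C#2 (7 semitones).
An augmented sixth down from C#2 is Eb1.

Eb1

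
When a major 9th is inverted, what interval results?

First reduce the compound major ninth to its simple form, a major second.
The rule of nine gives the new number: 9 − 2 = 7, so a second becomes a seventh.
And major becomes minor under inversion, so we get a minor seventh.

minor seventh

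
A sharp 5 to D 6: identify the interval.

A to D spans four letter names (A-B-C-D), so the interval is some kind of fourth.
A perfect fourth would be 5 semitones; A#5 to D6 is 4, one semitone narrower, so the interval is diminished.

diminished fourth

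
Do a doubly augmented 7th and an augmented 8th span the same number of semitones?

Yes

A doubly augmented seventh = 13 semitones = an augmented octave; enharmonically equal.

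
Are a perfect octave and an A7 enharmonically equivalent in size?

Yes

A perfect octave = 12 semitones = an augmented seventh; enharmonically equal.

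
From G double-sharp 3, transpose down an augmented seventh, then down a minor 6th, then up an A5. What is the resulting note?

Down an augmented seventh from G##3: A2 (12 semitones down).
Down a minor sixth from A2: C#2 (8 semitones down).
An augmented fifth up from C#2 is G##2.

G double-sharp 2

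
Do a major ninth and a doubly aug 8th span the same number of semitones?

Yes

A major ninth = 14 semitones = a doubly augmented octave; enharmonically equal.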